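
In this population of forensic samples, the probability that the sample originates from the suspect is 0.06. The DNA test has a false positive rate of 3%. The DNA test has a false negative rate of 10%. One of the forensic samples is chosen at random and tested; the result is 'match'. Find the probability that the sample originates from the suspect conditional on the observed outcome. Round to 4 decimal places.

Let H be the event that the sample originates from the suspect. P(H) = 0.06, so P(¬H) = 0.94. With E the 'match' result, P(E|H) = 0.9 and P(E|¬H) = 0.03.
P(E) = 0.9·0.06 + 0.03·0.94 = 0.054000 + 0.028200 = 0.082200.
By Bayes' theorem, P(H|E) = 0.054000 / 0.082200 = 0.6569.

P(H | E) ≈ 0.6569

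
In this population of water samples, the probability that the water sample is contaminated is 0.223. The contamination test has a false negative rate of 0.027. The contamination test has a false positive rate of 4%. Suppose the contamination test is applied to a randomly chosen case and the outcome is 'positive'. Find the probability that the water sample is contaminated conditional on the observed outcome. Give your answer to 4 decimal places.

Write H for 'the water sample is contaminated'. Prior odds H:¬H = 0.223/0.777 = 0.28700. For the 'positive' outcome, the likelihood ratio is 0.973/0.04 = 24.325.
Posterior odds = 0.28700 × 24.325 = 6.9813, so P(H|E) = 6.9813/(1+6.9813) = 0.8747.

P(H | E) ≈ 0.8747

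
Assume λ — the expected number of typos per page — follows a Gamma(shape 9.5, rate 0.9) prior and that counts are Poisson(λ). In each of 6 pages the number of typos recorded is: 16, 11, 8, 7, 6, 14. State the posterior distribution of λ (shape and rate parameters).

The Poisson likelihood adds the total count to the shape and the number of exposure periods to the rate. Here ∑xᵢ = 62 and n = 6, so shape 9.5→71.5 and rate 0.9→6.9.

Posterior: Gamma(shape=71.5, rate=6.9)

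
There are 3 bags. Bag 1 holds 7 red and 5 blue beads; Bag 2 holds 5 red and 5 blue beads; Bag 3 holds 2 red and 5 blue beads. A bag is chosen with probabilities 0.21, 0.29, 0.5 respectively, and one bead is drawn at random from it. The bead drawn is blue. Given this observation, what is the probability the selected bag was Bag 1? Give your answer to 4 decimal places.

Posterior probability ≈ 0.1484

P(blue|Bag 1) = 0.4167; P(blue|Bag 2) = 0.5; P(blue|Bag 3) = 0.7143.
Prior × likelihood for each source: 0.21·0.4167=0.08750, 0.29·0.5=0.1450, 0.5·0.7143=0.3571. Summing gives P(blue) = 0.58964.
P(Bag 1 | blue) = 0.08750 / 0.58964 = 0.1484.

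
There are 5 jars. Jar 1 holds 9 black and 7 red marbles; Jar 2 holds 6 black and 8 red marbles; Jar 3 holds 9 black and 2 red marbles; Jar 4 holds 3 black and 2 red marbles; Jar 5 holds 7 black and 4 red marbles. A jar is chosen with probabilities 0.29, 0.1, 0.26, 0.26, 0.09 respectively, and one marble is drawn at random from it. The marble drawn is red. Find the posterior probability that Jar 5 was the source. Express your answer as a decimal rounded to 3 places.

Posterior probability ≈ 0.089

P(red|Jar 1) = 0.4375; P(red|Jar 2) = 0.5714; P(red|Jar 3) = 0.1818; P(red|Jar 4) = 0.4; P(red|Jar 5) = 0.3636.
Prior × likelihood for each source: 0.29·0.4375=0.1269, 0.1·0.5714=0.05714, 0.26·0.1818=0.04727, 0.26·0.4=0.1040, 0.09·0.3636=0.03273. Summing gives P(red) = 0.36802.
P(Jar 5 | red) = 0.03273 / 0.36802 = 0.089.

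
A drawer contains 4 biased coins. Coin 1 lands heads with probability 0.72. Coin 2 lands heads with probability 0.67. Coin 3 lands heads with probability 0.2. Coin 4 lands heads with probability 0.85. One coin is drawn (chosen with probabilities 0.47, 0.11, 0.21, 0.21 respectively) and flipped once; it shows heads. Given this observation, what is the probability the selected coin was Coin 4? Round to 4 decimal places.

Tabulate prior·likelihood by source: [1] prior 0.47, lik 0.72, product 0.3384; [2] prior 0.11, lik 0.67, product 0.07370; [3] prior 0.21, lik 0.2, product 0.04200; [4] prior 0.21, lik 0.85, product 0.1785.
Normalizing constant = 0.63260; the posterior for Coin 4 is its product over the sum, 0.1785/0.63260 = 0.2822.

Posterior probability ≈ 0.2822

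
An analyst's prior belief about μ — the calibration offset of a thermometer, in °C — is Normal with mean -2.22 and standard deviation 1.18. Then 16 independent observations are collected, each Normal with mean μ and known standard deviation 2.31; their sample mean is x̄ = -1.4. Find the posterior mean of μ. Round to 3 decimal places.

Posterior mean ≈ -1.558

With known σ, the Normal prior is conjugate. Weight on the data is w = (n/σ²)/(n/σ² + 1/τ₀²) = 2.99844/(2.99844+0.718184) = 0.80676.
Posterior mean = w·x̄ + (1−w)·μ₀ = 0.80676·-1.4 + 0.19324·-2.22 = -1.558.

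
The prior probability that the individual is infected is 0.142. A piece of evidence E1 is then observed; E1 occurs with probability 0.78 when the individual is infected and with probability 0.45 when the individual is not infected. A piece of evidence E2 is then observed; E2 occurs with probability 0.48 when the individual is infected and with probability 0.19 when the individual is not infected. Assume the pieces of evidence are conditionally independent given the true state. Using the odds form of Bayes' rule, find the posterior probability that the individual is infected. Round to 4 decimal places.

Prior odds = 0.142/(1−0.142) = 0.16550. In log-odds, ln(0.16550) = -1.7988.
Add log likelihood ratios: ln(1.7333) + ln(2.5263) = 1.4768.
Posterior log-odds = -0.32197, so posterior odds = exp(-0.32197) = 0.72472. Converting, P(H|E) = 0.72472/1.7247 = 0.4202.

Posterior probability ≈ 0.4202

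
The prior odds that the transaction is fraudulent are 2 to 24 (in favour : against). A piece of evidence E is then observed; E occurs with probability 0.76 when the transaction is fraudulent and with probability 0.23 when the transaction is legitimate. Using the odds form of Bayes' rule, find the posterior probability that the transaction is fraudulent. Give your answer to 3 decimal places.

Posterior probability ≈ 0.216

Prior odds = 2/24 = 0.083333. In log-odds, ln(0.083333) = -2.4849.
Add log likelihood ratio: ln(3.3043) = 1.1952.
Posterior log-odds = -1.2897, so posterior odds = exp(-1.2897) = 0.27536. Converting, P(H|E) = 0.27536/1.2754 = 0.216.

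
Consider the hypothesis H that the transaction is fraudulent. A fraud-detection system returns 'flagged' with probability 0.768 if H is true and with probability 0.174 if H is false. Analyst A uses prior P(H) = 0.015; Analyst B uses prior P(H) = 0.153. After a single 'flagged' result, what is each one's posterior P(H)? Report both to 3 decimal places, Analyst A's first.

P('+'|H) = 0.768, P('+'|¬H) = 0.174.
Analyst A: numerator 0.768·0.015 = 0.011520; evidence = 0.011520+0.174·0.985 = 0.18291; posterior = 0.063.
Analyst B: numerator 0.768·0.153 = 0.11750; evidence = 0.11750+0.174·0.847 = 0.26488; posterior = 0.444.

Analyst A: 0.063; Analyst B: 0.444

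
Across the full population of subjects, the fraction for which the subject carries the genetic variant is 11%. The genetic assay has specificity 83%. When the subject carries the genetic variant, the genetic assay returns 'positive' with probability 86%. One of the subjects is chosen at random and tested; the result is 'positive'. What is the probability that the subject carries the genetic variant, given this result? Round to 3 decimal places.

P(H | E) ≈ 0.385

Let H be the event that the subject carries the genetic variant. P(H) = 0.11, so P(¬H) = 0.89. With E the 'positive' result, P(E|H) = 0.86 and P(E|¬H) = 0.17.
P(E) = 0.86·0.11 + 0.17·0.89 = 0.094600 + 0.15130 = 0.24590.
By Bayes' theorem, P(H|E) = 0.094600 / 0.24590 = 0.385.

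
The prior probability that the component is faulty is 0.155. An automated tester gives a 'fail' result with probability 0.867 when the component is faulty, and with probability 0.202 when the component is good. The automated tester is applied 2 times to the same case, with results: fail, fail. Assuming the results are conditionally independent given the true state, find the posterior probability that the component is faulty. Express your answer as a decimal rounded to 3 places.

Posterior P(H) ≈ 0.772

Let H be the event that the component is faulty; start with P(H) = 0.155. P('fail'|H) = 0.867, P('fail'|¬H) = 0.202.
Update on result 1 ('fail'): P(H) ← 0.867·0.1550 / (0.867·0.1550 + 0.202·0.8450) = 0.13439/0.30507 = 0.4405.
Update on result 2 ('fail'): P(H) ← 0.867·0.4405 / (0.867·0.4405 + 0.202·0.5595) = 0.38191/0.49493 = 0.7716.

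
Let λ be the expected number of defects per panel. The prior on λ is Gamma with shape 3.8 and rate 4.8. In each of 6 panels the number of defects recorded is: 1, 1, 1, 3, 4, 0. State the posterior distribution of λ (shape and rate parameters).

Posterior: Gamma(shape=13.8, rate=10.8)

The Poisson likelihood adds the total count to the shape and the number of exposure periods to the rate. Here ∑xᵢ = 10 and n = 6, so shape 3.8→13.8 and rate 4.8→10.8.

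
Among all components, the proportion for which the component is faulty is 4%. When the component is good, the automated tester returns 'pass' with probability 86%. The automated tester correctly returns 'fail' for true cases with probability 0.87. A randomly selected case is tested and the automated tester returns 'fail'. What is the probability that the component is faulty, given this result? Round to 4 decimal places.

P(H | E) ≈ 0.2057

Write H for 'the component is faulty'. Prior odds H:¬H = 0.04/0.96 = 0.041667. For the 'fail' outcome, the likelihood ratio is 0.87/0.14 = 6.2143.
Posterior odds = 0.041667 × 6.2143 = 0.25893, so P(H|E) = 0.25893/(1+0.25893) = 0.2057.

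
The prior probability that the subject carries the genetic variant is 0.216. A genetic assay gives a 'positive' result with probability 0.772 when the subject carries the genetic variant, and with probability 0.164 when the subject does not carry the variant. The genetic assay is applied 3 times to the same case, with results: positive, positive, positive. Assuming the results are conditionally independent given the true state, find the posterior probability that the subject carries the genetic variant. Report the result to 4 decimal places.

Posterior P(H) ≈ 0.9664

Let H be the event that the subject carries the genetic variant; start with P(H) = 0.216. P('positive'|H) = 0.772, P('positive'|¬H) = 0.164.
Update on result 1 ('positive'): P(H) ← 0.772·0.2160 / (0.772·0.2160 + 0.164·0.7840) = 0.16675/0.29533 = 0.5646.
Update on result 2 ('positive'): P(H) ← 0.772·0.5646 / (0.772·0.5646 + 0.164·0.4354) = 0.43590/0.50730 = 0.8593.
Update on result 3 ('positive'): P(H) ← 0.772·0.8593 / (0.772·0.8593 + 0.164·0.1407) = 0.66334/0.68643 = 0.9664.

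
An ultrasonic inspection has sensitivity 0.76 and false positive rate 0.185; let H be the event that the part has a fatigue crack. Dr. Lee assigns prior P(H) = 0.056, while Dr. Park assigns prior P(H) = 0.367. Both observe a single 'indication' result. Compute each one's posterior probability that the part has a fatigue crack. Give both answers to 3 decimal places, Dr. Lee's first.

Dr. Lee: 0.196; Dr. Park: 0.704

P('+'|H) = 0.76, P('+'|¬H) = 0.185.
Dr. Lee: numerator 0.76·0.056 = 0.042560; evidence = 0.042560+0.185·0.944 = 0.21720; posterior = 0.196.
Dr. Park: numerator 0.76·0.367 = 0.27892; evidence = 0.27892+0.185·0.633 = 0.39603; posterior = 0.704.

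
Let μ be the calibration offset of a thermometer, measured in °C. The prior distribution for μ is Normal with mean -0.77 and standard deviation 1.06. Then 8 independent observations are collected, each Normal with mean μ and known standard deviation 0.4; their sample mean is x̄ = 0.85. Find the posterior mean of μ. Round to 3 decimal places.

Prior precision 1/τ₀² = 1/1.06² = 0.889996; data precision n/σ² = 8/0.4² = 50.0000.
Posterior precision = 0.889996 + 50.0000 = 50.8900.
Posterior mean = (0.889996·-0.77 + 50.0000·0.85) / 50.8900 = 0.822.

Posterior mean ≈ 0.822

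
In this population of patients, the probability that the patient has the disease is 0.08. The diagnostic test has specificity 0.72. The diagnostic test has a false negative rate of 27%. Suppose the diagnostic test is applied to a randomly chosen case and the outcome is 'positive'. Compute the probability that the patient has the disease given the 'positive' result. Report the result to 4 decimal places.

P(H | E) ≈ 0.1848

Write H for 'the patient has the disease'. Prior odds H:¬H = 0.08/0.92 = 0.086957. For the 'positive' outcome, the likelihood ratio is 0.73/0.28 = 2.6071.
Posterior odds = 0.086957 × 2.6071 = 0.22671, so P(H|E) = 0.22671/(1+0.22671) = 0.1848.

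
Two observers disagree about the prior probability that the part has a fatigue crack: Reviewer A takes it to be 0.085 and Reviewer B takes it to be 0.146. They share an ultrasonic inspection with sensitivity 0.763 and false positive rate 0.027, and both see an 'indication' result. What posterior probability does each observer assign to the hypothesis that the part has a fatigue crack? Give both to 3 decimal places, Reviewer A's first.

The likelihood ratio for an 'indication' result is 0.763/0.027 = 28.259.
Reviewer A: prior odds 0.085/0.915 = 0.092896; posterior odds 2.6252; posterior probability 0.724.
Reviewer B: prior odds 0.146/0.854 = 0.17096; posterior odds 4.8312; posterior probability 0.829.

Reviewer A: 0.724; Reviewer B: 0.829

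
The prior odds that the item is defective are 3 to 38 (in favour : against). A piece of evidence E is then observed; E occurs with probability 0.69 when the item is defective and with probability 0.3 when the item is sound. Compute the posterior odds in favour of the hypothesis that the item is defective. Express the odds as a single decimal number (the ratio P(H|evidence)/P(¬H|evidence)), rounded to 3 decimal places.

Posterior odds ≈ 0.182

Prior odds = 3/38 = 0.078947. In log-odds, ln(0.078947) = -2.5390.
Add log likelihood ratio: ln(2.3000) = 0.83291.
Posterior log-odds = -1.7061, so posterior odds = exp(-1.7061) = 0.18158.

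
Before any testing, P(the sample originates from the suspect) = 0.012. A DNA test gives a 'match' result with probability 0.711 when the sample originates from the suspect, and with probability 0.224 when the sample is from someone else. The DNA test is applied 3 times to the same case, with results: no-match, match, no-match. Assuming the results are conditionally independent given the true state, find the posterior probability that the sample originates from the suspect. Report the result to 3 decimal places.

Let H be the event that the sample originates from the suspect; start with P(H) = 0.012. P('match'|H) = 0.711, P('match'|¬H) = 0.224.
Update on result 1 ('no-match'): P(H) ← 0.289·0.0120 / (0.289·0.0120 + 0.776·0.9880) = 0.0034680/0.77016 = 0.0045.
Update on result 2 ('match'): P(H) ← 0.711·0.0045 / (0.711·0.0045 + 0.224·0.9955) = 0.0032016/0.22619 = 0.0142.
Update on result 3 ('no-match'): P(H) ← 0.289·0.0142 / (0.289·0.0142 + 0.776·0.9858) = 0.0040906/0.76911 = 0.0053.

Posterior P(H) ≈ 0.005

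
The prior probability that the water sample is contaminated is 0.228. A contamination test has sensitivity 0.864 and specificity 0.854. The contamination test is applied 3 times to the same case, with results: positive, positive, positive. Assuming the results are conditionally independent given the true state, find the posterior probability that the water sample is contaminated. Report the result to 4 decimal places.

Posterior P(H) ≈ 0.9839

Let H be the event that the water sample is contaminated; start with P(H) = 0.228. P('positive'|H) = 0.864, P('positive'|¬H) = 0.146.
Update on result 1 ('positive'): P(H) ← 0.864·0.2280 / (0.864·0.2280 + 0.146·0.7720) = 0.19699/0.30970 = 0.6361.
Update on result 2 ('positive'): P(H) ← 0.864·0.6361 / (0.864·0.6361 + 0.146·0.3639) = 0.54956/0.60269 = 0.9118.
Update on result 3 ('positive'): P(H) ← 0.864·0.9118 / (0.864·0.9118 + 0.146·0.0882) = 0.78783/0.80070 = 0.9839.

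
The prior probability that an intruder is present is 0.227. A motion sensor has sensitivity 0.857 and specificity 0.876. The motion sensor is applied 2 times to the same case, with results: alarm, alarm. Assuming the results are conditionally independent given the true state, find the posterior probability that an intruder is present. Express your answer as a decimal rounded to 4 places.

Posterior P(H) ≈ 0.9335

With H the event that an intruder is present, the joint likelihood of the observed sequence is P(data|H) = 0.857·0.857 = 0.73445 and P(data|¬H) = 0.124·0.124 = 0.015376.
Bayes: P(H|data) = 0.227·0.73445 / (0.227·0.73445 + 0.773·0.015376) = 0.16672/0.17861 = 0.9335.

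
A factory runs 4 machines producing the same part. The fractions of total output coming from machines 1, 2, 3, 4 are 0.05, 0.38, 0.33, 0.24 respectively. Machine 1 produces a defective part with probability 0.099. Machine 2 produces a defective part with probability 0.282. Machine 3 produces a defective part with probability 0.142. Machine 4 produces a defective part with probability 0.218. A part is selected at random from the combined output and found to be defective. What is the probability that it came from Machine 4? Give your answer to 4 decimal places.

P(defective|M1) = 0.099; P(defective|M2) = 0.282; P(defective|M3) = 0.142; P(defective|M4) = 0.218.
Prior × likelihood for each source: 0.05·0.099=0.004950, 0.38·0.282=0.1072, 0.33·0.142=0.04686, 0.24·0.218=0.05232. Summing gives P(defective) = 0.21129.
P(Machine 4 | defective) = 0.05232 / 0.21129 = 0.2476.

Posterior probability ≈ 0.2476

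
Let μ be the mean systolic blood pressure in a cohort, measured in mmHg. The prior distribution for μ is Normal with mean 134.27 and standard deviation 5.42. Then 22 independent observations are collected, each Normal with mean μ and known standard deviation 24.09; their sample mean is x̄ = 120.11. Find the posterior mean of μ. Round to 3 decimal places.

Posterior mean ≈ 126.809

With known σ, the Normal prior is conjugate. Weight on the data is w = (n/σ²)/(n/σ² + 1/τ₀²) = 0.0379096/(0.0379096+0.0340409) = 0.52688.
Posterior mean = w·x̄ + (1−w)·μ₀ = 0.52688·120.11 + 0.47312·134.27 = 126.809.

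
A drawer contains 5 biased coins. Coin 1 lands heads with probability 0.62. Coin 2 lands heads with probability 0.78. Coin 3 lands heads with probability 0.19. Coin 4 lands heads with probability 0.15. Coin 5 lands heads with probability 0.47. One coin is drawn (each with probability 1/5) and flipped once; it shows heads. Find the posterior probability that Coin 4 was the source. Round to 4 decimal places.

Tabulate prior·likelihood by source: [1] prior 0.2, lik 0.62, product 0.1240; [2] prior 0.2, lik 0.78, product 0.1560; [3] prior 0.2, lik 0.19, product 0.03800; [4] prior 0.2, lik 0.15, product 0.03000; [5] prior 0.2, lik 0.47, product 0.09400.
Normalizing constant = 0.44200; the posterior for Coin 4 is its product over the sum, 0.03000/0.44200 = 0.0679.

Posterior probability ≈ 0.0679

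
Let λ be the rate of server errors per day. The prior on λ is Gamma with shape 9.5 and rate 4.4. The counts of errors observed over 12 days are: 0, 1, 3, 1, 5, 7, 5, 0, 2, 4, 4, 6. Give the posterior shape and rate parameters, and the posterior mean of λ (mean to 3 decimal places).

Total count ∑xᵢ = 38 over n = 12 days.
Gamma is conjugate to the Poisson likelihood: posterior is Gamma(shape = 9.5+38 = 47.5, rate = 4.4+12 = 16.4).
Posterior mean = shape/rate = 47.5/16.4 = 2.896.

Posterior: Gamma(shape=47.5, rate=16.4); mean ≈ 2.896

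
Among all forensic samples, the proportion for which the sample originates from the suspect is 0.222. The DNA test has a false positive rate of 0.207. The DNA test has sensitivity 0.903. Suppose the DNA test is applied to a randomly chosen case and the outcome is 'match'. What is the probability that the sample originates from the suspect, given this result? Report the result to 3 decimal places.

P(H | E) ≈ 0.555

Write H for 'the sample originates from the suspect'. Prior odds H:¬H = 0.222/0.778 = 0.28535. For the 'match' outcome, the likelihood ratio is 0.903/0.207 = 4.3623.
Posterior odds = 0.28535 × 4.3623 = 1.2448, so P(H|E) = 1.2448/(1+1.2448) = 0.555.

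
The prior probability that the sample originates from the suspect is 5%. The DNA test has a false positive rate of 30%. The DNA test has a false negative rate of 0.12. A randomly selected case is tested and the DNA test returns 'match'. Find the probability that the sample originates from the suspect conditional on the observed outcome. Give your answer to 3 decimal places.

Let H be the event that the sample originates from the suspect. P(H) = 0.05, so P(¬H) = 0.95. With E the 'match' result, P(E|H) = 0.88 and P(E|¬H) = 0.3.
P(E) = 0.88·0.05 + 0.3·0.95 = 0.044000 + 0.28500 = 0.32900.
By Bayes' theorem, P(H|E) = 0.044000 / 0.32900 = 0.134.

P(H | E) ≈ 0.134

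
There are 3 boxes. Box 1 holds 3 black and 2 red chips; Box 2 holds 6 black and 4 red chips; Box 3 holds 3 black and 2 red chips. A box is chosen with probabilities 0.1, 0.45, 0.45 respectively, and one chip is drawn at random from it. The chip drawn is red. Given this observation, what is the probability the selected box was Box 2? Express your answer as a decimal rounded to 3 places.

Posterior probability ≈ 0.450

P(red|Box 1) = 0.4; P(red|Box 2) = 0.4; P(red|Box 3) = 0.4.
Prior × likelihood for each source: 0.1·0.4=0.04000, 0.45·0.4=0.1800, 0.45·0.4=0.1800. Summing gives P(red) = 0.40000.
P(Box 2 | red) = 0.1800 / 0.40000 = 0.450.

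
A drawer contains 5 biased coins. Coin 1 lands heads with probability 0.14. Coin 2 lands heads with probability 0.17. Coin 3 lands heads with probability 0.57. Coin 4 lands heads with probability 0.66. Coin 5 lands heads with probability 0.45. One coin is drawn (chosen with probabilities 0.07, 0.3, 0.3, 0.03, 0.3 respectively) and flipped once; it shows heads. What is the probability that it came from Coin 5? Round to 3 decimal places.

Tabulate prior·likelihood by source: [1] prior 0.07, lik 0.14, product 0.009800; [2] prior 0.3, lik 0.17, product 0.05100; [3] prior 0.3, lik 0.57, product 0.1710; [4] prior 0.03, lik 0.66, product 0.01980; [5] prior 0.3, lik 0.45, product 0.1350.
Normalizing constant = 0.38660; the posterior for Coin 5 is its product over the sum, 0.1350/0.38660 = 0.349.

Posterior probability ≈ 0.349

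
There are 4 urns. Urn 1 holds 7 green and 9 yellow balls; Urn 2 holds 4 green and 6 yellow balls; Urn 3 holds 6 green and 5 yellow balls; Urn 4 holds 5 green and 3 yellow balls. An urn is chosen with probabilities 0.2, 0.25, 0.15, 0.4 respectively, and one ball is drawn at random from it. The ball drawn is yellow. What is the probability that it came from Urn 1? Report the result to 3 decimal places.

P(yellow|Urn 1) = 0.5625; P(yellow|Urn 2) = 0.6; P(yellow|Urn 3) = 0.4545; P(yellow|Urn 4) = 0.375.
Prior × likelihood for each source: 0.2·0.5625=0.1125, 0.25·0.6=0.1500, 0.15·0.4545=0.06818, 0.4·0.375=0.1500. Summing gives P(yellow) = 0.48068.
P(Urn 1 | yellow) = 0.1125 / 0.48068 = 0.234.

Posterior probability ≈ 0.234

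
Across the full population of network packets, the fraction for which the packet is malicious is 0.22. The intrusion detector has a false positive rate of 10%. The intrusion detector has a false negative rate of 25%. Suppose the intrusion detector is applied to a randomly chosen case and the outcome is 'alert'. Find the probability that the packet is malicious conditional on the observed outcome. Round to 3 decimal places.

P(H | E) ≈ 0.679

Let H be the event that the packet is malicious. P(H) = 0.22, so P(¬H) = 0.78. With E the 'alert' result, P(E|H) = 0.75 and P(E|¬H) = 0.1.
P(E) = 0.75·0.22 + 0.1·0.78 = 0.16500 + 0.078000 = 0.24300.
By Bayes' theorem, P(H|E) = 0.16500 / 0.24300 = 0.679.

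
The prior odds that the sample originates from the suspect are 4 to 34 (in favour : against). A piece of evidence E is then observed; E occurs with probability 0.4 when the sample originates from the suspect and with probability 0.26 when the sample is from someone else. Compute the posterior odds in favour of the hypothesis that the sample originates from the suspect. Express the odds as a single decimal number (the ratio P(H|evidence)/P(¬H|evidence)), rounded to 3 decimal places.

Posterior odds ≈ 0.181

Prior odds = 4/34 = 0.11765.
Likelihood ratio for E = 0.4/0.26 = 1.5385.
Posterior odds = prior odds × LR = 0.18100.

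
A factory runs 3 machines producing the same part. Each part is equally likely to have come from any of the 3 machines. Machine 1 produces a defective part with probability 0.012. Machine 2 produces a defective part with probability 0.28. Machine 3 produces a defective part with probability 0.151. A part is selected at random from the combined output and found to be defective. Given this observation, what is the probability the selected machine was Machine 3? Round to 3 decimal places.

Posterior probability ≈ 0.341

Tabulate prior·likelihood by source: [1] prior 0.333333, lik 0.012, product 0.004000; [2] prior 0.333333, lik 0.28, product 0.09333; [3] prior 0.333333, lik 0.151, product 0.05033.
Normalizing constant = 0.14767; the posterior for Machine 3 is its product over the sum, 0.05033/0.14767 = 0.341.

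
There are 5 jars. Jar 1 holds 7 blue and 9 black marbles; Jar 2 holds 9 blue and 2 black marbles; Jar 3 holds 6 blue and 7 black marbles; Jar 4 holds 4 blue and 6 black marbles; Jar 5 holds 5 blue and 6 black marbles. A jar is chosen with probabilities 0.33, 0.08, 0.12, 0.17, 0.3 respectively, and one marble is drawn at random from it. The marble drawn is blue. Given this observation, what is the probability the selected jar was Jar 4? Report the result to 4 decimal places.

Posterior probability ≈ 0.1448

Tabulate prior·likelihood by source: [1] prior 0.33, lik 0.4375, product 0.1444; [2] prior 0.08, lik 0.8182, product 0.06545; [3] prior 0.12, lik 0.4615, product 0.05538; [4] prior 0.17, lik 0.4, product 0.06800; [5] prior 0.3, lik 0.4545, product 0.1364.
Normalizing constant = 0.46958; the posterior for Jar 4 is its product over the sum, 0.06800/0.46958 = 0.1448.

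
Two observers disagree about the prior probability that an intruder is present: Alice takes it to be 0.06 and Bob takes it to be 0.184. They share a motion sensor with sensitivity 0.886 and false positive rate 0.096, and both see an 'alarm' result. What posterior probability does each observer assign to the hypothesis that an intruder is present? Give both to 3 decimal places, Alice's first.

P('+'|H) = 0.886, P('+'|¬H) = 0.096.
Alice: numerator 0.886·0.06 = 0.053160; evidence = 0.053160+0.096·0.94 = 0.14340; posterior = 0.371.
Bob: numerator 0.886·0.184 = 0.16302; evidence = 0.16302+0.096·0.816 = 0.24136; posterior = 0.675.

Alice: 0.371; Bob: 0.675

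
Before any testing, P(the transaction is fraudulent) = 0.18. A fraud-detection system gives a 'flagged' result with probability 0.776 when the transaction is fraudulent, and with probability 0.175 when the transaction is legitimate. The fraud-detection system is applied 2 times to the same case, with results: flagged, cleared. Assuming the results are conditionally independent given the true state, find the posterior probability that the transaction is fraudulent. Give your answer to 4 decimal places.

Let H be the event that the transaction is fraudulent; start with P(H) = 0.18. P('flagged'|H) = 0.776, P('flagged'|¬H) = 0.175.
Update on result 1 ('flagged'): P(H) ← 0.776·0.1800 / (0.776·0.1800 + 0.175·0.8200) = 0.13968/0.28318 = 0.4933.
Update on result 2 ('cleared'): P(H) ← 0.224·0.4933 / (0.224·0.4933 + 0.825·0.5067) = 0.11049/0.52855 = 0.2090.

Posterior P(H) ≈ 0.2090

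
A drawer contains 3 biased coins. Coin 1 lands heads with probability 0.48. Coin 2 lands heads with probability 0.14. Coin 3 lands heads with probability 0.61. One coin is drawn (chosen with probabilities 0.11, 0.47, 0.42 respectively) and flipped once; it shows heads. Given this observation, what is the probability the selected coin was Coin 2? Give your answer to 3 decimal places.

Posterior probability ≈ 0.176

P(heads|C1) = 0.48; P(heads|C2) = 0.14; P(heads|C3) = 0.61.
Prior × likelihood for each source: 0.11·0.48=0.05280, 0.47·0.14=0.06580, 0.42·0.61=0.2562. Summing gives P(heads) = 0.37480.
P(Coin 2 | heads) = 0.06580 / 0.37480 = 0.176.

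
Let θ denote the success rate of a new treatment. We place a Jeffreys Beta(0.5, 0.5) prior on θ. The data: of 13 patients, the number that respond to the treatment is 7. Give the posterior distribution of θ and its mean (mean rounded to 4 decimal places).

Observing 7 successes and 6 failures updates Beta(0.5, 0.5) by adding the success and failure counts to the two shape parameters: α = 0.5+7 = 7.5, β = 0.5+6 = 6.5.
E[θ | data] = 7.5/(7.5+6.5) = 0.5357.

Posterior: Beta(7.5, 6.5); mean ≈ 0.5357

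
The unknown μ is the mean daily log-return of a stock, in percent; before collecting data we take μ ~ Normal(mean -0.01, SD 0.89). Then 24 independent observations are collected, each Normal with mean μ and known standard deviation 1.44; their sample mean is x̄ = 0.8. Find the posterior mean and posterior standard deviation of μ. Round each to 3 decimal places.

Posterior mean ≈ 0.720; posterior SD ≈ 0.279

Prior precision 1/τ₀² = 1/0.89² = 1.26247; data precision n/σ² = 24/1.44² = 11.5741.
Posterior precision = 1.26247 + 11.5741 = 12.8365, giving posterior SD = 1/√12.8365 = 0.279.
Posterior mean = (1.26247·-0.01 + 11.5741·0.8) / 12.8365 = 0.720.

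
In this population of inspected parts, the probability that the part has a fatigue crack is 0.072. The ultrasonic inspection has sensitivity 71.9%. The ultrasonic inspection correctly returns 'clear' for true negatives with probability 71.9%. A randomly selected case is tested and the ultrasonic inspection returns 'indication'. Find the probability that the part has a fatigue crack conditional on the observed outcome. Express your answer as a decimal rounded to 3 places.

Write H for 'the part has a fatigue crack'. Prior odds H:¬H = 0.072/0.928 = 0.077586. For the 'indication' outcome, the likelihood ratio is 0.719/0.281 = 2.5587.
Posterior odds = 0.077586 × 2.5587 = 0.19852, so P(H|E) = 0.19852/(1+0.19852) = 0.166.

P(H | E) ≈ 0.166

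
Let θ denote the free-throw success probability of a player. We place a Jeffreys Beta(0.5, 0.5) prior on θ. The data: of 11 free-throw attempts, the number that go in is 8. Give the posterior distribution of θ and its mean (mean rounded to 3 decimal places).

Observing 8 successes and 3 failures updates Beta(0.5, 0.5) by adding the success and failure counts to the two shape parameters: α = 0.5+8 = 8.5, β = 0.5+3 = 3.5.
E[θ | data] = 8.5/(8.5+3.5) = 0.708.

Posterior: Beta(8.5, 3.5); mean ≈ 0.708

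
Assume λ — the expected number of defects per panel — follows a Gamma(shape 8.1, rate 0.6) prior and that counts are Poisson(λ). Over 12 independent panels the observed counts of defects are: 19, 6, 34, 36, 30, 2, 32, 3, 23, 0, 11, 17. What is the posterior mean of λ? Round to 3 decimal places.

Posterior mean ≈ 17.548

The Poisson likelihood adds the total count to the shape and the number of exposure periods to the rate. Here ∑xᵢ = 213 and n = 12, so shape 8.1→221.1 and rate 0.6→12.6.
E[λ | data] = 221.1/12.6 = 17.548.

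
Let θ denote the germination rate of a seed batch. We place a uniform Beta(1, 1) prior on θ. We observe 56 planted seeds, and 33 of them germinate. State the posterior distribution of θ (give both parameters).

Posterior: Beta(34, 24)

The binomial likelihood is conjugate to the Beta prior: with 33 successes and 23 failures, the posterior is Beta(1+33, 1+23) = Beta(34, 24).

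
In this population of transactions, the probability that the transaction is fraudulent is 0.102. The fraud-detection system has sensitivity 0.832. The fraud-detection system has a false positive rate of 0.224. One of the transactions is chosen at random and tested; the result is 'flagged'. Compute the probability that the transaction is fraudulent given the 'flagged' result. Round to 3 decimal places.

P(H | E) ≈ 0.297

Let H be the event that the transaction is fraudulent. P(H) = 0.102, so P(¬H) = 0.898. With E the 'flagged' result, P(E|H) = 0.832 and P(E|¬H) = 0.224.
P(E) = 0.832·0.102 + 0.224·0.898 = 0.084864 + 0.20115 = 0.28602.
By Bayes' theorem, P(H|E) = 0.084864 / 0.28602 = 0.297.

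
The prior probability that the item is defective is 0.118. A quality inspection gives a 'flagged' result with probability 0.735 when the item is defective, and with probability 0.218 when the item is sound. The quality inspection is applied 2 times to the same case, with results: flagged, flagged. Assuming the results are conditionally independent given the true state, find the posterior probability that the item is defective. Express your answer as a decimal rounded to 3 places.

Let H be the event that the item is defective; start with P(H) = 0.118. P('flagged'|H) = 0.735, P('flagged'|¬H) = 0.218.
Update on result 1 ('flagged'): P(H) ← 0.735·0.1180 / (0.735·0.1180 + 0.218·0.8820) = 0.086730/0.27901 = 0.3109.
Update on result 2 ('flagged'): P(H) ← 0.735·0.3109 / (0.735·0.3109 + 0.218·0.6891) = 0.22848/0.37871 = 0.6033.

Posterior P(H) ≈ 0.603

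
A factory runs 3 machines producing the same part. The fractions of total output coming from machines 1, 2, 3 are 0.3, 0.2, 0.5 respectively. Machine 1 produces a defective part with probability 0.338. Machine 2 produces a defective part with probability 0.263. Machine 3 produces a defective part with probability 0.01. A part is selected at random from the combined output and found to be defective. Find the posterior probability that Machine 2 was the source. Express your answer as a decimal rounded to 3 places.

Posterior probability ≈ 0.331

Tabulate prior·likelihood by source: [1] prior 0.3, lik 0.338, product 0.1014; [2] prior 0.2, lik 0.263, product 0.05260; [3] prior 0.5, lik 0.01, product 0.005000.
Normalizing constant = 0.15900; the posterior for Machine 2 is its product over the sum, 0.05260/0.15900 = 0.331.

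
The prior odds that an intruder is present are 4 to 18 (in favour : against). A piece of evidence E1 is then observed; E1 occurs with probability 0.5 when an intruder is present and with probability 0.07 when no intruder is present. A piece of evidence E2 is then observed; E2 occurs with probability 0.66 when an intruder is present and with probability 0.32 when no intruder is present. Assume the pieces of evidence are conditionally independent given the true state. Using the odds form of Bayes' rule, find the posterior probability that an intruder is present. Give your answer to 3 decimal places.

Posterior probability ≈ 0.766

Prior odds = 4/18 = 0.22222.
Likelihood ratio for E1 = 0.5/0.07 = 7.1429.
Likelihood ratio for E2 = 0.66/0.32 = 2.0625.
Posterior odds = prior odds × LR₁ × LR₂ = 3.2738.
Posterior probability = odds/(1+odds) = 3.2738/4.2738 = 0.766.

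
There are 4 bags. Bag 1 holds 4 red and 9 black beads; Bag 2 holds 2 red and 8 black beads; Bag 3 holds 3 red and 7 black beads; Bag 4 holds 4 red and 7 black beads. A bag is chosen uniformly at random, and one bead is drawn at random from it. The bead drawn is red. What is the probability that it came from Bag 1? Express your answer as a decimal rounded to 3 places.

P(red|Bag 1) = 0.3077; P(red|Bag 2) = 0.2; P(red|Bag 3) = 0.3; P(red|Bag 4) = 0.3636.
Prior × likelihood for each source: 0.25·0.3077=0.07692, 0.25·0.2=0.05000, 0.25·0.3=0.07500, 0.25·0.3636=0.09091. Summing gives P(red) = 0.29283.
P(Bag 1 | red) = 0.07692 / 0.29283 = 0.263.

Posterior probability ≈ 0.263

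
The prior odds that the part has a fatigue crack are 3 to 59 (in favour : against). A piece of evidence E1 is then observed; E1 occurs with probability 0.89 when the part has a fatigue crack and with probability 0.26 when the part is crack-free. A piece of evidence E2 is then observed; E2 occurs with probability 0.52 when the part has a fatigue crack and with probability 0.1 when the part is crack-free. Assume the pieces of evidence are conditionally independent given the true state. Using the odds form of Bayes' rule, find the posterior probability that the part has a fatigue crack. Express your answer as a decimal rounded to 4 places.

Posterior probability ≈ 0.4751

Prior odds = 3/59 = 0.050847. In log-odds, ln(0.050847) = -2.9789.
Add log likelihood ratios: ln(3.4231) + ln(5.2000) = 2.8792.
Posterior log-odds = -0.099727, so posterior odds = exp(-0.099727) = 0.90508. Converting, P(H|E) = 0.90508/1.9051 = 0.4751.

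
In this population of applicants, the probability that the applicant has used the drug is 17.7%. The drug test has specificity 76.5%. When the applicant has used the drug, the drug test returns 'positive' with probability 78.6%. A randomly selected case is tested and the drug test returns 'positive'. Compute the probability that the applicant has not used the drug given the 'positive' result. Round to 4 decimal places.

P(¬H | E) ≈ 0.5816

Write H for 'the applicant has used the drug'. Prior odds H:¬H = 0.177/0.823 = 0.21507. For the 'positive' outcome, the likelihood ratio is 0.786/0.235 = 3.3447.
Posterior odds = 0.21507 × 3.3447 = 0.71933, so P(H|E) = 0.71933/(1+0.71933) = 0.4184. Then P(¬H|E) = 1 − 0.4184 = 0.5816.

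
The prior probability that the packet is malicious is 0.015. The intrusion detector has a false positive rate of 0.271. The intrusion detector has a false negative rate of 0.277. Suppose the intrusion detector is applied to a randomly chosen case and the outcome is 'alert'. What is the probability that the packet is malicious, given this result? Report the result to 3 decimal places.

Write H for 'the packet is malicious'. Prior odds H:¬H = 0.015/0.985 = 0.015228. For the 'alert' outcome, the likelihood ratio is 0.723/0.271 = 2.6679.
Posterior odds = 0.015228 × 2.6679 = 0.040628, so P(H|E) = 0.040628/(1+0.040628) = 0.039.

P(H | E) ≈ 0.039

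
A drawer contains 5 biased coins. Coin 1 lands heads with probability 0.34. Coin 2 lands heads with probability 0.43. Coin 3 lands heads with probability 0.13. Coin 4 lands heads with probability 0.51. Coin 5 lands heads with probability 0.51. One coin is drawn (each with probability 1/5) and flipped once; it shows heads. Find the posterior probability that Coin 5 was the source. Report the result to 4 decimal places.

P(heads|C1) = 0.34; P(heads|C2) = 0.43; P(heads|C3) = 0.13; P(heads|C4) = 0.51; P(heads|C5) = 0.51.
Prior × likelihood for each source: 0.2·0.34=0.06800, 0.2·0.43=0.08600, 0.2·0.13=0.02600, 0.2·0.51=0.1020, 0.2·0.51=0.1020. Summing gives P(heads) = 0.38400.
P(Coin 5 | heads) = 0.1020 / 0.38400 = 0.2656.

Posterior probability ≈ 0.2656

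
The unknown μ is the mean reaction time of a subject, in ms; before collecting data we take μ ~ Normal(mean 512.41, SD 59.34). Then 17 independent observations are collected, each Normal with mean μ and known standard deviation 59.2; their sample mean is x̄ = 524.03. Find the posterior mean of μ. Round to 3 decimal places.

Prior precision 1/τ₀² = 1/59.34² = 0.00028399; data precision n/σ² = 17/59.2² = 0.00485071.
Posterior precision = 0.00028399 + 0.00485071 = 0.00513470.
Posterior mean = (0.00028399·512.41 + 0.00485071·524.03) / 0.00513470 = 523.387.

Posterior mean ≈ 523.387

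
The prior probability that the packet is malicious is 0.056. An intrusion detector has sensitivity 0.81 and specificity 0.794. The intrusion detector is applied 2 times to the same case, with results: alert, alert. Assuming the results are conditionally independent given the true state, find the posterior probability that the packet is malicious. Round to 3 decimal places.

Posterior P(H) ≈ 0.478

With H the event that the packet is malicious, the joint likelihood of the observed sequence is P(data|H) = 0.81·0.81 = 0.65610 and P(data|¬H) = 0.206·0.206 = 0.042436.
Bayes: P(H|data) = 0.056·0.65610 / (0.056·0.65610 + 0.944·0.042436) = 0.036742/0.076801 = 0.4784.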